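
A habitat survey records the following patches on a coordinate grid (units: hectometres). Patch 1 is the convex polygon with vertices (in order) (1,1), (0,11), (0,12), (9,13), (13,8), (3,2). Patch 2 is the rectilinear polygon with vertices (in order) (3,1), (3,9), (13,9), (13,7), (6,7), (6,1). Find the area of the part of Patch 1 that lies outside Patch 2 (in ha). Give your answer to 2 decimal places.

|Patch 1| = 95.5, |Patch 1∩Patch 2| = 31.0667.
|Patch 1 ∖ Patch 2| = |Patch 1| − |Patch 1∩Patch 2| = 95.5 − 31.0667 = 64.43.

64.43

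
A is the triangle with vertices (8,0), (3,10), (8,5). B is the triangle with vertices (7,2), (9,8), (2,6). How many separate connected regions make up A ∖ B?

A ∖ B splits into 2 disjoint pieces (area 2.5, area 2.3472).

2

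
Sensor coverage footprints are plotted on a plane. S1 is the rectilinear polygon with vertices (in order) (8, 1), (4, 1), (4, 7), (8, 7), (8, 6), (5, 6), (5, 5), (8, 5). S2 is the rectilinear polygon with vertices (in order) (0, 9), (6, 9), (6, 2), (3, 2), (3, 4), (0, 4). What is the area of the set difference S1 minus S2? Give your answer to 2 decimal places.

12.00

|S1| = 21, |S1∩S2| = 9.
|S1 ∖ S2| = |S1| − |S1∩S2| = 21 − 9 = 12.00.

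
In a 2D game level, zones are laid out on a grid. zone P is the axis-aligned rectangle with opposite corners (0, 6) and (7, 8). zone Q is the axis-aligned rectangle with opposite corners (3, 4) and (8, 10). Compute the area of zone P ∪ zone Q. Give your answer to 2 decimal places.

36.00

By inclusion–exclusion:
Individual areas: |zone P| = 14, |zone Q| = 30.
|zone P∩zone Q|: x∈[3,7], y∈[6,8] → 4·2 = 8.
|zone P ∪ zone Q| = 44 − 8 = 36.00.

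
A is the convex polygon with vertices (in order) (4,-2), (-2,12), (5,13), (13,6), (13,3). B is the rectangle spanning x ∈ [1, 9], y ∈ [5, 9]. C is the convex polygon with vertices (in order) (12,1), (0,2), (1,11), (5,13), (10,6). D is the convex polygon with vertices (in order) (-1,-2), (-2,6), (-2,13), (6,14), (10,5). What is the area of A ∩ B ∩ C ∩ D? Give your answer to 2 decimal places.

31.07

The intersection is the polygon with vertices (8.823,7.647), (9,7.25), (9,5), (1,5), (1,9), (7.857,9).
By the shoelace formula its area is 31.07.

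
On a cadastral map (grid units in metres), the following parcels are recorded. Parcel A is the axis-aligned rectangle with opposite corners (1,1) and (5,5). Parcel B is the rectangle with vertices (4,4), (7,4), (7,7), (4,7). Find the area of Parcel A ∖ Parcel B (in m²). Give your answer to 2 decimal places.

15.00

|Parcel A∩Parcel B|: x∈[4,5], y∈[4,5] → 1·1 = 1.
|Parcel A| = 16.
|Parcel A ∖ Parcel B| = |Parcel A| − |Parcel A∩Parcel B| = 16 − 1 = 15.00.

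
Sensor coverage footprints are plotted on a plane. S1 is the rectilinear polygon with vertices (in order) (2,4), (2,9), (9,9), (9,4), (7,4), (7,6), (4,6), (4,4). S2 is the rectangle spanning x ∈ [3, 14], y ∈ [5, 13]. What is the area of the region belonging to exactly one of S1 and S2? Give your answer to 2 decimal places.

|S1| = 29, |S2| = 88, |S1∩S2| = 21.
|S1 △ S2| = |S1| + |S2| − 2·|S1∩S2| = 29 + 88 − 42 = 75.00.

75.00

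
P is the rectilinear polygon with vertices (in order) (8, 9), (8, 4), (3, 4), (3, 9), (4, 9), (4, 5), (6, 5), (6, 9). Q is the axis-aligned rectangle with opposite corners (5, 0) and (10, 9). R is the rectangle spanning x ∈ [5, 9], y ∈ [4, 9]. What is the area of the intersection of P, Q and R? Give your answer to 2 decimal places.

11.00

The intersection is the polygon with vertices (5,4), (5,5), (6,5), (6,9), (8,9), (8,4).
By the shoelace formula its area is 11.00.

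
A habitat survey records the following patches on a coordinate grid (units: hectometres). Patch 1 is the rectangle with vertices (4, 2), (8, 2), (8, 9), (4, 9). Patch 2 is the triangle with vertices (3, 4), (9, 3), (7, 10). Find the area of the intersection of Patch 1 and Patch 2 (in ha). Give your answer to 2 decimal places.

17.02

The intersection is the polygon with vertices (8,3.167), (4,3.833), (4,5.5), (6.333,9), (7.286,9), (8,6.5).
By the shoelace formula its area is 17.02.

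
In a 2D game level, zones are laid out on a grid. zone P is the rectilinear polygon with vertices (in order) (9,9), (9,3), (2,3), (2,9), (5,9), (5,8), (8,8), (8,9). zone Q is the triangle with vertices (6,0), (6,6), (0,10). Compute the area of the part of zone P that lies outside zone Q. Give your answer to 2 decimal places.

|zone P| = 39, |zone P∩zone Q| = 13.3.
|zone P ∖ zone Q| = |zone P| − |zone P∩zone Q| = 39 − 13.3 = 25.70.

25.70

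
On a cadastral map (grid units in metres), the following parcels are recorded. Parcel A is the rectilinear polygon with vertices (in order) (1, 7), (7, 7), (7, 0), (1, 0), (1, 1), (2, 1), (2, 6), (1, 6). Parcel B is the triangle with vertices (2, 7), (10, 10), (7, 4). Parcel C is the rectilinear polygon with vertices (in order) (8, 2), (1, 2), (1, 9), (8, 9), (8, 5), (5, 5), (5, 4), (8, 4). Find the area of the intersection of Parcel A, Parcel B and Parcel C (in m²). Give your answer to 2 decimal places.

6.67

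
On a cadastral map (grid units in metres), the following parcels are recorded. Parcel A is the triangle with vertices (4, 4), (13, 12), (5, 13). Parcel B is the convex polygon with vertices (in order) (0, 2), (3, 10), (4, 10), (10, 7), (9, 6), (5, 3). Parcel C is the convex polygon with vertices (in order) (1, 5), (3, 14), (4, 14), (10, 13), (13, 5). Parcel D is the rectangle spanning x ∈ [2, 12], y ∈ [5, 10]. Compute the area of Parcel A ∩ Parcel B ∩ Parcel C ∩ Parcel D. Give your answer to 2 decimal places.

The intersection is the polygon with vertices (8.32,7.84), (5.125,5), (4.111,5), (4.632,9.684).
By the shoelace formula its area is 10.56.

10.56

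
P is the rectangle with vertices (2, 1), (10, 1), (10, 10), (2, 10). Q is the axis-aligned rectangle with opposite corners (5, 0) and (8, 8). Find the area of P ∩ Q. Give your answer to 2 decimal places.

|P∩Q|: x∈[5,8], y∈[1,8] → 3·7 = 21.

21.00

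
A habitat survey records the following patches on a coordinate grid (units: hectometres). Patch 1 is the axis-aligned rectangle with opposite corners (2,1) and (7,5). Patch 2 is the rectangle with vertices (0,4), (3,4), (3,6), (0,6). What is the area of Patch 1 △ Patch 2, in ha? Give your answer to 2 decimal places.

24.00

|Patch 1∩Patch 2|: x∈[2,3], y∈[4,5] → 1·1 = 1.
|Patch 1 △ Patch 2| = |Patch 1| + |Patch 2| − 2·|Patch 1∩Patch 2| = 20 + 6 − 2 = 24.00.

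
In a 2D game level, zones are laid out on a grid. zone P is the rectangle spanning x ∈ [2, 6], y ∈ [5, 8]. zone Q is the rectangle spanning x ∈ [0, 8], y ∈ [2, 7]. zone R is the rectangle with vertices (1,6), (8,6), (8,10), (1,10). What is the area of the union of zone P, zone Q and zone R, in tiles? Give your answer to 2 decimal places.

By inclusion–exclusion:
Individual areas: |zone P| = 12, |zone Q| = 40, |zone R| = 28.
|zone P∩zone Q|: x∈[2,6], y∈[5,7] → 4·2 = 8.
|zone P∩zone R|: x∈[2,6], y∈[6,8] → 4·2 = 8.
|zone Q∩zone R|: x∈[1,8], y∈[6,7] → 7·1 = 7.
|zone P∩zone Q∩zone R| = 4.
|zone P ∪ zone Q ∪ zone R| = 80 − 23 + 4 = 61.00.

61.00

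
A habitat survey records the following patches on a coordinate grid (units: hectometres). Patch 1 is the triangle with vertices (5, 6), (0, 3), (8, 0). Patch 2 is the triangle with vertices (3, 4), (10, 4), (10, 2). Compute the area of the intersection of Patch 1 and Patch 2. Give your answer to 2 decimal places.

1.50

The intersection is the polygon with vertices (6.5,3), (3,4), (6,4).
By the shoelace formula its area is 1.50.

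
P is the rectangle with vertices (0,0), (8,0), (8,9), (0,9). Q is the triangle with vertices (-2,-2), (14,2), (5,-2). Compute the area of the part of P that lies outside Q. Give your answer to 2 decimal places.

71.50

|P| = 72, |P∩Q| = 0.5.
|P ∖ Q| = |P| − |P∩Q| = 72 − 0.5 = 71.50.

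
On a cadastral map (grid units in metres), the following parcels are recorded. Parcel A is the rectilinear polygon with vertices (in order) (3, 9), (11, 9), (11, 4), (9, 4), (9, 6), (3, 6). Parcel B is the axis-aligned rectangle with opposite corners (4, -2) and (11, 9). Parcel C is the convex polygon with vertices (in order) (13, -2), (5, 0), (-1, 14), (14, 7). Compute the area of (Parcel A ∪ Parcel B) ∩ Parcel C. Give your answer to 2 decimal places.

68.95

|Parcel A ∪ Parcel B| = 80.
|(Parcel A ∪ Parcel B) ∩ Parcel C| = 68.95.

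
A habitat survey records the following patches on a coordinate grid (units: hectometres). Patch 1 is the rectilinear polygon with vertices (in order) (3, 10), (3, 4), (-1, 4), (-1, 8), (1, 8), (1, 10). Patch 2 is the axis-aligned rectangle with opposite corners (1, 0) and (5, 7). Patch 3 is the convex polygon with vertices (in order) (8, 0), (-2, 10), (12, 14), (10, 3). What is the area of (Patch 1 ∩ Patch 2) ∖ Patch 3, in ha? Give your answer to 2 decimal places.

|Patch 1 ∩ Patch 2| = 6.
|(Patch 1 ∩ Patch 2) ∩ Patch 3| = 2.
|(Patch 1 ∩ Patch 2) ∖ Patch 3| = 6 − 2 = 4.00.

4.00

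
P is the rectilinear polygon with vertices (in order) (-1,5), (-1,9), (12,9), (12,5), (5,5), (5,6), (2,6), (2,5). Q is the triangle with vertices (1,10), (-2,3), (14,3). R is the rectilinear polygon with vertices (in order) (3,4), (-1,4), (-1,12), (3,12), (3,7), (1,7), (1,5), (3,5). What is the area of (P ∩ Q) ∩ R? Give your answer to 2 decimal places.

9.11

|P ∩ Q| = 24.4048.
|(P ∩ Q) ∩ R| = 9.11.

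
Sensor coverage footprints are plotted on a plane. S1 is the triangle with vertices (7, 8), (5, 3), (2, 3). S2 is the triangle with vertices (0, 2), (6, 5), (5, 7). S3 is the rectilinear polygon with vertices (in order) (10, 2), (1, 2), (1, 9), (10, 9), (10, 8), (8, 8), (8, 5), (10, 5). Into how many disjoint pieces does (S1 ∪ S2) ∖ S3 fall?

(S1 ∪ S2) ∖ S3 is a single connected region.

1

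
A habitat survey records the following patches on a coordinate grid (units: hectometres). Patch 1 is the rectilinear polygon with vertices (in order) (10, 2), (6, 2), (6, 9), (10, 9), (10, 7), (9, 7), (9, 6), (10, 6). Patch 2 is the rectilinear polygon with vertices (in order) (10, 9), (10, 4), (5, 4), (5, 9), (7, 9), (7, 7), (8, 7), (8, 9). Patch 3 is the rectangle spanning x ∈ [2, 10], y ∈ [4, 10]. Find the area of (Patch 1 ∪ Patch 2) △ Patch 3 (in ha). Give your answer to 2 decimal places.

31.00

|Patch 1 ∪ Patch 2| = 33.
|(Patch 1 ∪ Patch 2) ∩ Patch 3| = 25.
|(Patch 1 ∪ Patch 2) △ Patch 3| = 33 + 48 − 50 = 31.00.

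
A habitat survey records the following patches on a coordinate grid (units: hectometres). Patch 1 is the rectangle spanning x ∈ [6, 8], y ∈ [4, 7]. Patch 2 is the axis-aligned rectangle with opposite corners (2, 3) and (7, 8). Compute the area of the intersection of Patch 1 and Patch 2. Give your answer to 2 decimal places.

3.00

|Patch 1∩Patch 2|: x∈[6,7], y∈[4,7] → 1·3 = 3.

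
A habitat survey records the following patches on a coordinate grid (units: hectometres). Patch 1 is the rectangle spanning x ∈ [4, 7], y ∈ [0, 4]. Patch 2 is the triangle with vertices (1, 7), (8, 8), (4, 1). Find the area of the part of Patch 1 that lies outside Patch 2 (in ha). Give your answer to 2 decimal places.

|Patch 1| = 12, |Patch 1∩Patch 2| = 2.5714.
|Patch 1 ∖ Patch 2| = |Patch 1| − |Patch 1∩Patch 2| = 12 − 2.5714 = 9.43.

9.43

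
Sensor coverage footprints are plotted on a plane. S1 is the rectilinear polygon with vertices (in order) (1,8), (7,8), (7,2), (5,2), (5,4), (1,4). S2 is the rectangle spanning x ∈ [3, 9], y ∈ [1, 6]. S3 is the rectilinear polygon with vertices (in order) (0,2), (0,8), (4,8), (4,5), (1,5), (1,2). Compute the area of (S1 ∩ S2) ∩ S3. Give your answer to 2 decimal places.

1.00

The region (S1 ∩ S2) ∩ S3 is the polygon with vertices (3,6), (4,6), (4,5), (3,5).
By the shoelace formula its area is 1.00.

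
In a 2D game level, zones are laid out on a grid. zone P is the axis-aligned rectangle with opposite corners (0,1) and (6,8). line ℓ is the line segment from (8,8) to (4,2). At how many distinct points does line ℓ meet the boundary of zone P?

1

The segment meets the boundary at (6,5).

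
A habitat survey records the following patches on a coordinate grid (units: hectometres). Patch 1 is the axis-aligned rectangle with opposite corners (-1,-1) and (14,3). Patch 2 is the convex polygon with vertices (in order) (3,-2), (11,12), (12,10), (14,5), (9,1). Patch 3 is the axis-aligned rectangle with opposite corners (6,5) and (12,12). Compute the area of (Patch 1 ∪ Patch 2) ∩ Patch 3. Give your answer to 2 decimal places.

The region (Patch 1 ∪ Patch 2) ∩ Patch 3 is the polygon with vertices (11,12), (12,10), (12,5), (7,5).
By the shoelace formula its area is 20.00.

20.00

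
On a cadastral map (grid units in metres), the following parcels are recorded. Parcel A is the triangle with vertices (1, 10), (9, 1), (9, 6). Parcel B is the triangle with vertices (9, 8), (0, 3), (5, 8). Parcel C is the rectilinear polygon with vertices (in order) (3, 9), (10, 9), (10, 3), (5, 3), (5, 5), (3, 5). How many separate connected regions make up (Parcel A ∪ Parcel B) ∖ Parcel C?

(Parcel A ∪ Parcel B) ∖ Parcel C splits into 3 disjoint pieces (area 1.25, area 1.7778, area 2.1).

3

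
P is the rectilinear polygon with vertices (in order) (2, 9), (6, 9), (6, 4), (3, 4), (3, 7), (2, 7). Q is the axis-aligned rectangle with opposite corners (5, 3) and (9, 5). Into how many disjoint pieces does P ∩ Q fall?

P ∩ Q is a single connected region.

1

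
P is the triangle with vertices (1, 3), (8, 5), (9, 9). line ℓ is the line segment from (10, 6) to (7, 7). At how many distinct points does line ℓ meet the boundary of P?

1

The segment meets the boundary at (8.385,6.538).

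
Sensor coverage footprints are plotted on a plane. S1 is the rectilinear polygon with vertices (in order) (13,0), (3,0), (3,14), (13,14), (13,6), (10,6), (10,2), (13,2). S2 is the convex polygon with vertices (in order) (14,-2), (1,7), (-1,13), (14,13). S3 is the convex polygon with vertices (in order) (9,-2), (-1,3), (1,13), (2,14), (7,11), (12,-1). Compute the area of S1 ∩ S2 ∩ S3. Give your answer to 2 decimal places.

50.43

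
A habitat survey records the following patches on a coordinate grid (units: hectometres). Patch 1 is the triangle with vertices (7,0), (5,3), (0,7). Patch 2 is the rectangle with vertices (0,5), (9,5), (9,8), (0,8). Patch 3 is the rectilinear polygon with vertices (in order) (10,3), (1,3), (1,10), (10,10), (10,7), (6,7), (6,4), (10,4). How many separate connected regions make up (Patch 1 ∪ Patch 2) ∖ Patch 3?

3

(Patch 1 ∪ Patch 2) ∖ Patch 3 splits into 3 disjoint pieces (area 1.5, area 3, area 6).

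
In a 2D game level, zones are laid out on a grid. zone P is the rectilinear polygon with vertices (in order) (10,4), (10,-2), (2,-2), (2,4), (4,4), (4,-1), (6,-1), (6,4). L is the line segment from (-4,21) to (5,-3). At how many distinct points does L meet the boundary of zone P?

The segment meets the boundary at (4.25,-1), (2.375,4), (4.625,-2), (4,-0.333).

4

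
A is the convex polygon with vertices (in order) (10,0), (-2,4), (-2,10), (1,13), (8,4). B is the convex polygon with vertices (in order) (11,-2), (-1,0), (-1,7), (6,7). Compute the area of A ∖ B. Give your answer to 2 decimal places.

31.80

|A| = 74, |A∩B| = 42.197.
|A ∖ B| = |A| − |A∩B| = 74 − 42.197 = 31.80.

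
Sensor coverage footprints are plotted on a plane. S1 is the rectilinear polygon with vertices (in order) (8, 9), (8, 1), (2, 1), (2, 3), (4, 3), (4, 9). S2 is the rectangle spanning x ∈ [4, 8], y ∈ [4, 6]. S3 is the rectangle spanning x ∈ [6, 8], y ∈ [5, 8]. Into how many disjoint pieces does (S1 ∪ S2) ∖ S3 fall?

(S1 ∪ S2) ∖ S3 is a single connected region.

1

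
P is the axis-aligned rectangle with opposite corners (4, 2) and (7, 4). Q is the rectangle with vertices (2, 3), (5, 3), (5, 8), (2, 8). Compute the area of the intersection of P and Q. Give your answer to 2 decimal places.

1.00

|P∩Q|: x∈[4,5], y∈[3,4] → 1·1 = 1.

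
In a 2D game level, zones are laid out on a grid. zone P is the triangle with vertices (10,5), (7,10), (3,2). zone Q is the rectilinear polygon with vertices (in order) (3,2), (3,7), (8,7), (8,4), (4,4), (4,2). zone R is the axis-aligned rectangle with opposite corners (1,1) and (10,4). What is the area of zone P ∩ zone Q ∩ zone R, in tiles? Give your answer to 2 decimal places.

0.79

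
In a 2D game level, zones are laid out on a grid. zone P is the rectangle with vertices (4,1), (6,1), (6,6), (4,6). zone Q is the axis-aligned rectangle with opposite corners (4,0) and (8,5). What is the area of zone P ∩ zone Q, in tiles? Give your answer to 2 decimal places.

|zone P∩zone Q|: x∈[4,6], y∈[1,5] → 2·4 = 8.

8.00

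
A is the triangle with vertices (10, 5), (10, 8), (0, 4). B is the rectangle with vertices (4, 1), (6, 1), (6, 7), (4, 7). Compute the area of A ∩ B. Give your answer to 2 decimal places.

3.00

The intersection is the polygon with vertices (6,6.4), (6,4.6), (4,4.4), (4,5.6).
By the shoelace formula its area is 3.00.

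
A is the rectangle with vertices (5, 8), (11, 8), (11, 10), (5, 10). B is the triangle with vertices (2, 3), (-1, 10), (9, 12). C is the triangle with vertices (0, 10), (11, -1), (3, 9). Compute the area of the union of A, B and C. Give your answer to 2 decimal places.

51.90

By inclusion–exclusion:
Individual areas: |A| = 12, |B| = 38, |C| = 11.
|A∩B| = 3.3333.
|A∩C| = 0.
|B∩C| = 5.7707.
|A∩B∩C| = 0.
|A ∪ B ∪ C| = 61 − 9.104 + 0 = 51.90.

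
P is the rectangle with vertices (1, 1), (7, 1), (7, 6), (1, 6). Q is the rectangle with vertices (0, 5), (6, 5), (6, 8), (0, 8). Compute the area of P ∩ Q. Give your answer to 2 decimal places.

5.00

|P∩Q|: x∈[1,6], y∈[5,6] → 5·1 = 5.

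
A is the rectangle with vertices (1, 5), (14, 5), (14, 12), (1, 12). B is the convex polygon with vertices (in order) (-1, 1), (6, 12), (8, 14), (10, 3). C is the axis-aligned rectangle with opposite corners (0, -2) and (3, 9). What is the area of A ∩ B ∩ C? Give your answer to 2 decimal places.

1.66

The intersection is the polygon with vertices (1.546,5), (3,7.286), (3,5).
By the shoelace formula its area is 1.66.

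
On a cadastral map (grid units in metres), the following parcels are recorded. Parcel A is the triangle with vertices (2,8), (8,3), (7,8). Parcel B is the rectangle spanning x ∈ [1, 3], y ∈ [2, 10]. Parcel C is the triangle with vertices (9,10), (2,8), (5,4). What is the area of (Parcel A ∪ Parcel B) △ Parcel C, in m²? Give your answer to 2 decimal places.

|Parcel A ∪ Parcel B| = 28.0833.
|(Parcel A ∪ Parcel B) ∩ Parcel C| = 8.7376.
|(Parcel A ∪ Parcel B) △ Parcel C| = 28.0833 + 17 − 17.4753 = 27.61.

27.61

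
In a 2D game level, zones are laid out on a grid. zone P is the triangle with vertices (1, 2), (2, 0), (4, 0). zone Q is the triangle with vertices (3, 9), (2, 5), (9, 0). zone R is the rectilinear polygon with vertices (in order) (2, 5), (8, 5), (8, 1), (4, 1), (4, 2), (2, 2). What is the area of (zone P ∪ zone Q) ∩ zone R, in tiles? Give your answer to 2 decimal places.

8.72

The region (zone P ∪ zone Q) ∩ zone R is the polygon with vertices (2,5), (5.667,5), (8,1.5), (8,1), (7.6,1).
By the shoelace formula its area is 8.72.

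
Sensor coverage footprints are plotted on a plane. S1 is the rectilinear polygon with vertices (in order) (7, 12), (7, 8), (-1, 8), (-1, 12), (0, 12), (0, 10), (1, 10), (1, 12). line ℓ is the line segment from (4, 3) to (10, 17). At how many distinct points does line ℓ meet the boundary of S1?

The segment meets the boundary at (7,10), (6.143,8).

2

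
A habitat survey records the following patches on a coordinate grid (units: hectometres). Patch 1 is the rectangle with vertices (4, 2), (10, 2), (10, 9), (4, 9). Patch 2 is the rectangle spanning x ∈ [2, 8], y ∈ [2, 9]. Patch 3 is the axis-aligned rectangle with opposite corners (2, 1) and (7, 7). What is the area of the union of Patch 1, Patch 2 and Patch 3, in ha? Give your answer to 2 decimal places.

By inclusion–exclusion:
Individual areas: |Patch 1| = 42, |Patch 2| = 42, |Patch 3| = 30.
|Patch 1∩Patch 2|: x∈[4,8], y∈[2,9] → 4·7 = 28.
|Patch 1∩Patch 3|: x∈[4,7], y∈[2,7] → 3·5 = 15.
|Patch 2∩Patch 3|: x∈[2,7], y∈[2,7] → 5·5 = 25.
|Patch 1∩Patch 2∩Patch 3| = 15.
|Patch 1 ∪ Patch 2 ∪ Patch 3| = 114 − 68 + 15 = 61.00.

61.00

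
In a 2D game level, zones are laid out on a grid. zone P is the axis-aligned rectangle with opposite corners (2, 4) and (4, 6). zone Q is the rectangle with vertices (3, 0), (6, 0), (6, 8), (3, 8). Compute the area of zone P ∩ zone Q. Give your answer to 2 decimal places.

2.00

|zone P∩zone Q|: x∈[3,4], y∈[4,6] → 1·2 = 2.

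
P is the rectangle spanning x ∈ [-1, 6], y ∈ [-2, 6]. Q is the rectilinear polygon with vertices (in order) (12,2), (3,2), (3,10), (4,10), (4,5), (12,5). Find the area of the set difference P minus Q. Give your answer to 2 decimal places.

46.00

|P| = 56, |P∩Q| = 10.
|P ∖ Q| = |P| − |P∩Q| = 56 − 10 = 46.00.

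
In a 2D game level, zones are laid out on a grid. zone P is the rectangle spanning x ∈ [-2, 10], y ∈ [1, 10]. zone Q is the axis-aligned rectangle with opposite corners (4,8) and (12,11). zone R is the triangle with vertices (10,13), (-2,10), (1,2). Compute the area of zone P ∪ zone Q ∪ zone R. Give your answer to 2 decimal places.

By inclusion–exclusion:
Individual areas: |zone P| = 108, |zone Q| = 24, |zone R| = 52.5.
|zone P∩zone Q|: x∈[4,10], y∈[8,10] → 6·2 = 12.
|zone P∩zone R| = 38.1818.
|zone Q∩zone R| = 9.4091.
|zone P∩zone Q∩zone R| = 5.4545.
|zone P ∪ zone Q ∪ zone R| = 184.5 − 59.5909 + 5.4545 = 130.36.

130.36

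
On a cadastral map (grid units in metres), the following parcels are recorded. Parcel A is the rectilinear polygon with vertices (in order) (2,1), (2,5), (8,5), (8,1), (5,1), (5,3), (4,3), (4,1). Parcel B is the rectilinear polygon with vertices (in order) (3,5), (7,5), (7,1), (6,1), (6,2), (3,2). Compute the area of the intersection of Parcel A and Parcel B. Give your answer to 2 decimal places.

12.00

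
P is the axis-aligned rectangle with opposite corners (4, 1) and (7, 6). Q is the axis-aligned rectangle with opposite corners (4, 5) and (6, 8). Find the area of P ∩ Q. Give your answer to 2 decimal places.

2.00

|P∩Q|: x∈[4,6], y∈[5,6] → 2·1 = 2.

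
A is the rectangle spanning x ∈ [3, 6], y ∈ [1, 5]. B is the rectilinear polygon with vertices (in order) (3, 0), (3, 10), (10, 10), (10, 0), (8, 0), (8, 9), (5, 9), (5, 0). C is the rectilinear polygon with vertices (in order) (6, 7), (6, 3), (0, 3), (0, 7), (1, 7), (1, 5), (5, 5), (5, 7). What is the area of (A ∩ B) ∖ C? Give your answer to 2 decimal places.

|A ∩ B| = 8.
|(A ∩ B) ∩ C| = 4.
|(A ∩ B) ∖ C| = 8 − 4 = 4.00.

4.00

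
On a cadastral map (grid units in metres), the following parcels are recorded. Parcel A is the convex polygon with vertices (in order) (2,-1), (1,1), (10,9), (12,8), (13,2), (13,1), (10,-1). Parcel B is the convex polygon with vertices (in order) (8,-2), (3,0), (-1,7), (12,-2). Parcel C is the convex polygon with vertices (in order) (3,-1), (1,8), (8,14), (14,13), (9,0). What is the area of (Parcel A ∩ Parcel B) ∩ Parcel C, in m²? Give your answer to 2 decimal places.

15.52

The region (Parcel A ∩ Parcel B) ∩ Parcel C is the polygon with vertices (9.023,0.061), (9,0), (4.765,-0.706), (3,0), (2.636,0.636), (2.299,2.155), (3.919,3.595).
By the shoelace formula its area is 15.52.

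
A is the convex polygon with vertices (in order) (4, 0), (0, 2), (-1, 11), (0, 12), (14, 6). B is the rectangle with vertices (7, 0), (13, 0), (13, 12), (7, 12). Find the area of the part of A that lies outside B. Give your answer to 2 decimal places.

|A| = 97, |A∩B| = 24.6857.
|A ∖ B| = |A| − |A∩B| = 97 − 24.6857 = 72.31.

72.31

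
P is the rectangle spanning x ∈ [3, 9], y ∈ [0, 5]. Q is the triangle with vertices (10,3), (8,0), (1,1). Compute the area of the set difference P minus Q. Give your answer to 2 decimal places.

|P| = 30, |P∩Q| = 10.131.
|P ∖ Q| = |P| − |P∩Q| = 30 − 10.131 = 19.87.

19.87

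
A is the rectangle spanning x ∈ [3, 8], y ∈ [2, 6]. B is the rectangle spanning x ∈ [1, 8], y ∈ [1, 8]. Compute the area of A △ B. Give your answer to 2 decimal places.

29.00

|A∩B|: x∈[3,8], y∈[2,6] → 5·4 = 20.
|A △ B| = |A| + |B| − 2·|A∩B| = 20 + 49 − 40 = 29.00.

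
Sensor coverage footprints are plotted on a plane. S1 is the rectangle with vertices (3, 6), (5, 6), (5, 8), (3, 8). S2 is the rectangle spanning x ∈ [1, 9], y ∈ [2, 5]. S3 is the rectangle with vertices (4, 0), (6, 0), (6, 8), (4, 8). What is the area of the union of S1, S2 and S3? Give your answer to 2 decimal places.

36.00

By inclusion–exclusion:
Individual areas: |S1| = 4, |S2| = 24, |S3| = 16.
|S1∩S2| = 0 (no overlap).
|S1∩S3|: x∈[4,5], y∈[6,8] → 1·2 = 2.
|S2∩S3|: x∈[4,6], y∈[2,5] → 2·3 = 6.
|S1∩S2∩S3| = 0.
|S1 ∪ S2 ∪ S3| = 44 − 8 + 0 = 36.00.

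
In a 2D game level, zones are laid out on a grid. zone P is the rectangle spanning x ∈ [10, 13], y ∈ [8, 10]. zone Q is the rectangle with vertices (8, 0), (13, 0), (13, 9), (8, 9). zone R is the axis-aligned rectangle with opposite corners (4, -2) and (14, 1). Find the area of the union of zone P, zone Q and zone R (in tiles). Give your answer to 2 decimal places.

73.00

By inclusion–exclusion:
Individual areas: |zone P| = 6, |zone Q| = 45, |zone R| = 30.
|zone P∩zone Q|: x∈[10,13], y∈[8,9] → 3·1 = 3.
|zone P∩zone R| = 0 (no overlap).
|zone Q∩zone R|: x∈[8,13], y∈[0,1] → 5·1 = 5.
|zone P∩zone Q∩zone R| = 0.
|zone P ∪ zone Q ∪ zone R| = 81 − 8 + 0 = 73.00.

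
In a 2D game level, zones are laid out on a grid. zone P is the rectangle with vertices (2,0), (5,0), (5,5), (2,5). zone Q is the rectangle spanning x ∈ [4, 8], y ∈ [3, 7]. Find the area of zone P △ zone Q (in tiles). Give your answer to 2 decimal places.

27.00

|zone P∩zone Q|: x∈[4,5], y∈[3,5] → 1·2 = 2.
|zone P △ zone Q| = |zone P| + |zone Q| − 2·|zone P∩zone Q| = 15 + 16 − 4 = 27.00.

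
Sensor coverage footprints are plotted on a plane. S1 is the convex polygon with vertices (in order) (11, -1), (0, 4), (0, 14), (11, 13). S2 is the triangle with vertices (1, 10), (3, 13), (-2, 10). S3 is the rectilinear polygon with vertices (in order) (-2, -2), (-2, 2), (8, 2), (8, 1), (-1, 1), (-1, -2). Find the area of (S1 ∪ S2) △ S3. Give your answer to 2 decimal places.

|S1 ∪ S2| = 133.2.
|(S1 ∪ S2) ∩ S3| = 2.5.
|(S1 ∪ S2) △ S3| = 133.2 + 13 − 5 = 141.20.

141.20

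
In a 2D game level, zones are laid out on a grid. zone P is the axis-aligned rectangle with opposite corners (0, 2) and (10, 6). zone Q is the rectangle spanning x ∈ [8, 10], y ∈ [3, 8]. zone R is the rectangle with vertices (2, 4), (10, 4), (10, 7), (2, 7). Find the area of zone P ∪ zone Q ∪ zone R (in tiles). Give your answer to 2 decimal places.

50.00

By inclusion–exclusion:
Individual areas: |zone P| = 40, |zone Q| = 10, |zone R| = 24.
|zone P∩zone Q|: x∈[8,10], y∈[3,6] → 2·3 = 6.
|zone P∩zone R|: x∈[2,10], y∈[4,6] → 8·2 = 16.
|zone Q∩zone R|: x∈[8,10], y∈[4,7] → 2·3 = 6.
|zone P∩zone Q∩zone R| = 4.
|zone P ∪ zone Q ∪ zone R| = 74 − 28 + 4 = 50.00.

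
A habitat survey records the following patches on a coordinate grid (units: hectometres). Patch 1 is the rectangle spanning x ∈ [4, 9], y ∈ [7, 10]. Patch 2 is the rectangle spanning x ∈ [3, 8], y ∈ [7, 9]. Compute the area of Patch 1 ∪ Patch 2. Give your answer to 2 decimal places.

17.00

By inclusion–exclusion:
Individual areas: |Patch 1| = 15, |Patch 2| = 10.
|Patch 1∩Patch 2|: x∈[4,8], y∈[7,9] → 4·2 = 8.
|Patch 1 ∪ Patch 2| = 25 − 8 = 17.00.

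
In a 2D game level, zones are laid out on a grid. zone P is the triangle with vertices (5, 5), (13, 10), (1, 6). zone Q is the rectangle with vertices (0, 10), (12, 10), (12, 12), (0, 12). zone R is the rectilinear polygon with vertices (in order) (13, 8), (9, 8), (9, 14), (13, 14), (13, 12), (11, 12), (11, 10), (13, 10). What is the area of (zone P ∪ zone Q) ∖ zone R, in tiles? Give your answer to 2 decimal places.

|zone P ∪ zone Q| = 38.
|(zone P ∪ zone Q) ∩ zone R| = 6.1333.
|(zone P ∪ zone Q) ∖ zone R| = 38 − 6.1333 = 31.87.

31.87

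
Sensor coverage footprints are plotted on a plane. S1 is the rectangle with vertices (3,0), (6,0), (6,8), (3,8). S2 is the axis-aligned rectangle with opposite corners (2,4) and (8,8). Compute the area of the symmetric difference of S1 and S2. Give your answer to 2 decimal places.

|S1∩S2|: x∈[3,6], y∈[4,8] → 3·4 = 12.
|S1 △ S2| = |S1| + |S2| − 2·|S1∩S2| = 24 + 24 − 24 = 24.00.

24.00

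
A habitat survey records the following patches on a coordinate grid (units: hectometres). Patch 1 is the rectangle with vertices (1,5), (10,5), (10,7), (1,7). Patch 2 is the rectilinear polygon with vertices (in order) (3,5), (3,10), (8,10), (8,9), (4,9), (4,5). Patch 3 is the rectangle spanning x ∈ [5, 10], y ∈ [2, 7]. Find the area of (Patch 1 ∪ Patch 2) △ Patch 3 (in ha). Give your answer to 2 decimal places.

|Patch 1 ∪ Patch 2| = 25.
|(Patch 1 ∪ Patch 2) ∩ Patch 3| = 10.
|(Patch 1 ∪ Patch 2) △ Patch 3| = 25 + 25 − 20 = 30.00.

30.00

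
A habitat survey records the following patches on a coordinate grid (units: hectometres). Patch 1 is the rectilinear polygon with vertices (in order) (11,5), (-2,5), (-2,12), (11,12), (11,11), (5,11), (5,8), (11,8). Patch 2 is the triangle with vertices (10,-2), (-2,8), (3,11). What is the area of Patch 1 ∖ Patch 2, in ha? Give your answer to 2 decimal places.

|Patch 1| = 73, |Patch 1∩Patch 2| = 26.7923.
|Patch 1 ∖ Patch 2| = |Patch 1| − |Patch 1∩Patch 2| = 73 − 26.7923 = 46.21.

46.21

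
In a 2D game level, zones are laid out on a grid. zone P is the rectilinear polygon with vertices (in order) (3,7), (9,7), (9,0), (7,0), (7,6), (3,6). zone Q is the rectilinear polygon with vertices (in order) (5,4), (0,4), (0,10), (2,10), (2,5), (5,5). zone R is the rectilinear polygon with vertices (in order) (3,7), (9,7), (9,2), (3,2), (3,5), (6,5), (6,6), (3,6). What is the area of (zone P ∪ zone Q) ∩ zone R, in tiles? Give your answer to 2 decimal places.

16.00

|zone P ∪ zone Q| = 33.
|(zone P ∪ zone Q) ∩ zone R| = 16.00.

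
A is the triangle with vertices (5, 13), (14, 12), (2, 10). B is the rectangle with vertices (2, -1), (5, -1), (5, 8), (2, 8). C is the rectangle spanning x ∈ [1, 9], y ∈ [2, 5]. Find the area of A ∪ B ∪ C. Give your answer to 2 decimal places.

By inclusion–exclusion:
Individual areas: |A| = 15, |B| = 27, |C| = 24.
|A∩B| = 0.
|A∩C| = 0.
|B∩C|: x∈[2,5], y∈[2,5] → 3·3 = 9.
|A∩B∩C| = 0.
|A ∪ B ∪ C| = 66 − 9 + 0 = 57.00.

57.00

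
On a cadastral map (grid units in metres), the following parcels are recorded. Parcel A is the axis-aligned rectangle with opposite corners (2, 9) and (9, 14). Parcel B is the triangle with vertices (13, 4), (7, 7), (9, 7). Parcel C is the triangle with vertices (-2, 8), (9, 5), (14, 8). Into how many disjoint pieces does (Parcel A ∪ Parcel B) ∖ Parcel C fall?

2

(Parcel A ∪ Parcel B) ∖ Parcel C splits into 2 disjoint pieces (area 35, area 0.9731).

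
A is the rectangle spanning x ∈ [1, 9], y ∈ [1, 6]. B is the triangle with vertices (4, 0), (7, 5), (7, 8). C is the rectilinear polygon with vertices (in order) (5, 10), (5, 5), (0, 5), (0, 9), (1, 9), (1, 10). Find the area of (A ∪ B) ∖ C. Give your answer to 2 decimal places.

|A ∪ B| = 40.8625.
|(A ∪ B) ∩ C| = 4.
|(A ∪ B) ∖ C| = 40.8625 − 4 = 36.86.

36.86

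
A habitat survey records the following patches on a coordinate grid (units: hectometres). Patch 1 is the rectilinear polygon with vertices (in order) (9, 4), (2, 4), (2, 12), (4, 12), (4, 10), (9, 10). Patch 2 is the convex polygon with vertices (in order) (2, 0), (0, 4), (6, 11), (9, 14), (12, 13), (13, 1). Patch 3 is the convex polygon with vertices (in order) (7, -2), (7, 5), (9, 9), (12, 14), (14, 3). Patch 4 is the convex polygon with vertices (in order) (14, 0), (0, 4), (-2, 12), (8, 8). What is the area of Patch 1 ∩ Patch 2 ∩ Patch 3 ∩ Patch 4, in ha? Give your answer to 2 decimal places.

The intersection is the polygon with vertices (7,4), (7,5), (8.3,7.6), (9,6.667), (9,4).
By the shoelace formula its area is 5.18.

5.18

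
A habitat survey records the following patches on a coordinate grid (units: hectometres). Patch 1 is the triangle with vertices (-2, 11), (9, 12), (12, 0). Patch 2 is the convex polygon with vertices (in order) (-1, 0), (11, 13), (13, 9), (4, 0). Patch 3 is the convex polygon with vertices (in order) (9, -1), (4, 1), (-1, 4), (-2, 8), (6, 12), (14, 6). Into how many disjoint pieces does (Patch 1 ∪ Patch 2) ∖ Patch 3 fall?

(Patch 1 ∪ Patch 2) ∖ Patch 3 splits into 4 disjoint pieces (area 14.5309, area 1.3943, area 8.1047, area 7.5).

4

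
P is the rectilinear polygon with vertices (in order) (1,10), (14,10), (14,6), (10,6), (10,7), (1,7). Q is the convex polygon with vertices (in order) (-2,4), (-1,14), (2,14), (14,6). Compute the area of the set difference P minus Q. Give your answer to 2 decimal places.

12.00

|P| = 43, |P∩Q| = 31.
|P ∖ Q| = |P| − |P∩Q| = 43 − 31 = 12.00.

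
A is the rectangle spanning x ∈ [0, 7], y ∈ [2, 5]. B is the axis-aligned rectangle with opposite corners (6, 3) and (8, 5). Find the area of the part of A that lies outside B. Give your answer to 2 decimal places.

|A∩B|: x∈[6,7], y∈[3,5] → 1·2 = 2.
|A| = 21.
|A ∖ B| = |A| − |A∩B| = 21 − 2 = 19.00.

19.00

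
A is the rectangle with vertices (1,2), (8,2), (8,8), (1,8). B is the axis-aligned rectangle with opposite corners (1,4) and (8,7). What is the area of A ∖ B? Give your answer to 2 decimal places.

|A∩B|: x∈[1,8], y∈[4,7] → 7·3 = 21.
|A| = 42.
|A ∖ B| = |A| − |A∩B| = 42 − 21 = 21.00.

21.00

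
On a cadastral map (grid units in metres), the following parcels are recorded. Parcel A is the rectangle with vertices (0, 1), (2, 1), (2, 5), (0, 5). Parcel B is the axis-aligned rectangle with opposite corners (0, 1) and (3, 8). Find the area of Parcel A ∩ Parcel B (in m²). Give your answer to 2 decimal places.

|Parcel A∩Parcel B|: x∈[0,2], y∈[1,5] → 2·4 = 8.

8.00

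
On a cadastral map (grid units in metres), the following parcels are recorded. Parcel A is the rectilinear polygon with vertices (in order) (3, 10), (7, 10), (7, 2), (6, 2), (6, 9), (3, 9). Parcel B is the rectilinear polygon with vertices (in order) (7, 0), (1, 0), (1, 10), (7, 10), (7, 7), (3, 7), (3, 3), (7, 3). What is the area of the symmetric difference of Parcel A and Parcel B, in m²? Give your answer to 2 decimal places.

|Parcel A| = 11, |Parcel B| = 44, |Parcel A∩Parcel B| = 7.
|Parcel A △ Parcel B| = |Parcel A| + |Parcel B| − 2·|Parcel A∩Parcel B| = 11 + 44 − 14 = 41.00.

41.00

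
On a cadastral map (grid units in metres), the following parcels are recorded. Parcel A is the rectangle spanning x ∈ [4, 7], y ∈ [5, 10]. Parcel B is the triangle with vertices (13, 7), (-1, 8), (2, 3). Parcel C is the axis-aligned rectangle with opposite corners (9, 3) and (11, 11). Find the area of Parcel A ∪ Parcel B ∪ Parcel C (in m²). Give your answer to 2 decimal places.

By inclusion–exclusion:
Individual areas: |Parcel A| = 15, |Parcel B| = 33.5, |Parcel C| = 16.
|Parcel A∩Parcel B| = 7.6071.
|Parcel A∩Parcel C| = 0 (no overlap).
|Parcel B∩Parcel C| = 2.6104.
|Parcel A∩Parcel B∩Parcel C| = 0.
|Parcel A ∪ Parcel B ∪ Parcel C| = 64.5 − 10.2175 + 0 = 54.28.

54.28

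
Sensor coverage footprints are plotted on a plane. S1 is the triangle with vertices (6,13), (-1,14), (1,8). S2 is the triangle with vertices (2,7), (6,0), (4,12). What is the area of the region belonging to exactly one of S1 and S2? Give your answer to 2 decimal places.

|S1| = 20, |S2| = 17, |S1∩S2| = 0.4048.
|S1 △ S2| = |S1| + |S2| − 2·|S1∩S2| = 20 + 17 − 0.8095 = 36.19.

36.19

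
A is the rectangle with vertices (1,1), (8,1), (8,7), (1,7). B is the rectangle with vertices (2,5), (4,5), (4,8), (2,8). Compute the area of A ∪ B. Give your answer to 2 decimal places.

44.00

By inclusion–exclusion:
Individual areas: |A| = 42, |B| = 6.
|A∩B|: x∈[2,4], y∈[5,7] → 2·2 = 4.
|A ∪ B| = 48 − 4 = 44.00.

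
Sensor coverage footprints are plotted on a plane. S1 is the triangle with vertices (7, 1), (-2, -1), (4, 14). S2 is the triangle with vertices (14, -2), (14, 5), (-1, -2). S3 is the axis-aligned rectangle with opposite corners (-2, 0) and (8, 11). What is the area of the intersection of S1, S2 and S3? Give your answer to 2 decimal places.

The intersection is the polygon with vertices (6.847,1.662), (7,1), (4,0.333).
By the shoelace formula its area is 1.04.

1.04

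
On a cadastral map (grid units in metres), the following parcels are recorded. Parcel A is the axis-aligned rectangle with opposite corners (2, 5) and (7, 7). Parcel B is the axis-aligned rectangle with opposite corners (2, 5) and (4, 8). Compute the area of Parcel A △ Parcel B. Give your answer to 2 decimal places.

8.00

|Parcel A∩Parcel B|: x∈[2,4], y∈[5,7] → 2·2 = 4.
|Parcel A △ Parcel B| = |Parcel A| + |Parcel B| − 2·|Parcel A∩Parcel B| = 10 + 6 − 8 = 8.00.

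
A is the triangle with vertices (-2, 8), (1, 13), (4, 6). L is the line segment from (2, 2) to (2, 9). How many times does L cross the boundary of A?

The segment meets the boundary at (2,6.667).

1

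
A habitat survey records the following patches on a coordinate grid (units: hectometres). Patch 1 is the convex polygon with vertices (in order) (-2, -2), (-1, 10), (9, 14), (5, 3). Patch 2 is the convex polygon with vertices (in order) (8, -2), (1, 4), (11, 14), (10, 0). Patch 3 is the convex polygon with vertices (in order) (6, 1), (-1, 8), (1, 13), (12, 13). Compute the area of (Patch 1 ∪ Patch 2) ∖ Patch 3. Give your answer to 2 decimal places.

63.88

|Patch 1 ∪ Patch 2| = 144.3766.
|(Patch 1 ∪ Patch 2) ∩ Patch 3| = 80.4973.
|(Patch 1 ∪ Patch 2) ∖ Patch 3| = 144.3766 − 80.4973 = 63.88.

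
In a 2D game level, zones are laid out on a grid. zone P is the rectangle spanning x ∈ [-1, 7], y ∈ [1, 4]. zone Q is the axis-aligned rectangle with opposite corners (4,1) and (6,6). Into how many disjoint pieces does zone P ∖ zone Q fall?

2

zone P ∖ zone Q splits into 2 disjoint pieces (area 3, area 15).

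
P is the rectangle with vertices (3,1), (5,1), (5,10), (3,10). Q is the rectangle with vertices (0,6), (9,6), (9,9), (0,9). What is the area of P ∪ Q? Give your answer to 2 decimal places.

39.00

By inclusion–exclusion:
Individual areas: |P| = 18, |Q| = 27.
|P∩Q|: x∈[3,5], y∈[6,9] → 2·3 = 6.
|P ∪ Q| = 45 − 6 = 39.00.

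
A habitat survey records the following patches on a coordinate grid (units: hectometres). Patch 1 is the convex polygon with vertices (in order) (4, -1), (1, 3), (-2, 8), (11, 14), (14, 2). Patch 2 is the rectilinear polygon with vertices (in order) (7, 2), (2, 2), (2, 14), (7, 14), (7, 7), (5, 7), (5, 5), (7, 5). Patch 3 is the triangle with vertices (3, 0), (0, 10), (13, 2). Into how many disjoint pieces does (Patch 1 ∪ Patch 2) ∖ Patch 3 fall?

2

(Patch 1 ∪ Patch 2) ∖ Patch 3 splits into 2 disjoint pieces (area 11.9647, area 92.9849).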